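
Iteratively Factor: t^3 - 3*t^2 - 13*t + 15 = (t - 5)*(t^2 + 2*t - 3) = (t - 5)*(t - 1)*(t + 3)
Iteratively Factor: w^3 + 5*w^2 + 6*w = (w + 2)*(w^2 + 3*w) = w*(w + 2)*(w + 3)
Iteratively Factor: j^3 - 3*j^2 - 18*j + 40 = (j - 5)*(j^2 + 2*j - 8) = (j - 5)*(j - 2)*(j + 4)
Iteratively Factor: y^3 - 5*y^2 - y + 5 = (y - 1)*(y^2 - 4*y - 5) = (y - 1)*(y + 1)*(y - 5)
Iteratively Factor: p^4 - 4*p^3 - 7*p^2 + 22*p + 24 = (p - 4)*(p^3 - 7*p - 6) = (p - 4)*(p + 1)*(p^2 - p - 6) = (p - 4)*(p + 1)*(p + 2)*(p - 3)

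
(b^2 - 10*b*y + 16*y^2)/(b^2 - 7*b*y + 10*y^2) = (-b + 8*y)/(-b + 5*y)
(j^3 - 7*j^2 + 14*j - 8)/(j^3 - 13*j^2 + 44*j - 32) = (j - 2)/(j - 8)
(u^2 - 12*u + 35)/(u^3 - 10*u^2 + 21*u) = (u - 5)/(u*(u - 3))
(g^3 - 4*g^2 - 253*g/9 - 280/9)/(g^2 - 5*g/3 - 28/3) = (3*g^2 - 19*g - 40)/(3*(g - 4))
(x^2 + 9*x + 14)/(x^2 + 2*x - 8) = (x^2 + 9*x + 14)/(x^2 + 2*x - 8)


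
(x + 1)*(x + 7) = x^2 + 8*x + 7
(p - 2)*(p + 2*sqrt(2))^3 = p^4 - 2*p^3 + 6*sqrt(2)*p^3 - 12*sqrt(2)*p^2 + 24*p^2 - 48*p + 16*sqrt(2)*p - 32*sqrt(2)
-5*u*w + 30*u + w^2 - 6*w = (-5*u + w)*(w - 6)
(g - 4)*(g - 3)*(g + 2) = g^3 - 5*g^2 - 2*g + 24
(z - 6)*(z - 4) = z^2 - 10*z + 24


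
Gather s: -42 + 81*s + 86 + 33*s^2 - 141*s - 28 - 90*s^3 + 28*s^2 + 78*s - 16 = -90*s^3 + 61*s^2 + 18*s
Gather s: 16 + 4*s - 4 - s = 3*s + 12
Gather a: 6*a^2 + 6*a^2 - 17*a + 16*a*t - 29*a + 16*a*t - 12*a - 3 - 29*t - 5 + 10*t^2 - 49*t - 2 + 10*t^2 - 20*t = 12*a^2 + a*(32*t - 58) + 20*t^2 - 98*t - 10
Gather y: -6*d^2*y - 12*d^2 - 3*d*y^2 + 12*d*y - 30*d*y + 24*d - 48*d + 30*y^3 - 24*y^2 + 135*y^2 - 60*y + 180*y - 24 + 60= -12*d^2 - 24*d + 30*y^3 + y^2*(111 - 3*d) + y*(-6*d^2 - 18*d + 120) + 36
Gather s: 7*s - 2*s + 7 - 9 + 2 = 5*s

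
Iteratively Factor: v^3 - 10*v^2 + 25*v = (v - 5)*(v^2 - 5*v) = (v - 5)^2*(v)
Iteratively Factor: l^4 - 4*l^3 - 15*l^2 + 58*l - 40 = (l + 4)*(l^3 - 8*l^2 + 17*l - 10) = (l - 2)*(l + 4)*(l^2 - 6*l + 5) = (l - 5)*(l - 2)*(l + 4)*(l - 1)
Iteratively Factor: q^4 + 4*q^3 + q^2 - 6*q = (q - 1)*(q^3 + 5*q^2 + 6*q) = q*(q - 1)*(q^2 + 5*q + 6) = q*(q - 1)*(q + 2)*(q + 3)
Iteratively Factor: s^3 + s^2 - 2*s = (s)*(s^2 + s - 2) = s*(s + 2)*(s - 1)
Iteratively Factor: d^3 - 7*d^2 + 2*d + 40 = (d + 2)*(d^2 - 9*d + 20) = (d - 4)*(d + 2)*(d - 5)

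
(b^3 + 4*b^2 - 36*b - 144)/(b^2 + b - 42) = (b^2 + 10*b + 24)/(b + 7)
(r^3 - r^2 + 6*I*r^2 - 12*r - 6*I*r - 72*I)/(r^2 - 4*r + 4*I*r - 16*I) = (r^2 + r*(3 + 6*I) + 18*I)/(r + 4*I)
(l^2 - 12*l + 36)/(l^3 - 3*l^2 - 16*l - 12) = (l - 6)/(l^2 + 3*l + 2)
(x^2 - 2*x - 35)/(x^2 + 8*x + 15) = (x - 7)/(x + 3)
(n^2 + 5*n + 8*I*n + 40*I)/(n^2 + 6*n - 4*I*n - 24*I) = (n^2 + n*(5 + 8*I) + 40*I)/(n^2 + n*(6 - 4*I) - 24*I)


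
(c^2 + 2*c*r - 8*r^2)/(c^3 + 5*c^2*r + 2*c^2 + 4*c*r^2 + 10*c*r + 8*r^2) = (c - 2*r)/(c^2 + c*r + 2*c + 2*r)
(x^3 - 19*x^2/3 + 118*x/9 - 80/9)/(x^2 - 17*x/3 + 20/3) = (3*x^2 - 14*x + 16)/(3*(x - 4))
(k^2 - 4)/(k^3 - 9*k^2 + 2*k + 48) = (k - 2)/(k^2 - 11*k + 24)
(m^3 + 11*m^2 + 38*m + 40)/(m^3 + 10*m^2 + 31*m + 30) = (m + 4)/(m + 3)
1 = 1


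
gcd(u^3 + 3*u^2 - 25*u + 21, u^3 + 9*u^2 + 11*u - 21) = u^2 + 6*u - 7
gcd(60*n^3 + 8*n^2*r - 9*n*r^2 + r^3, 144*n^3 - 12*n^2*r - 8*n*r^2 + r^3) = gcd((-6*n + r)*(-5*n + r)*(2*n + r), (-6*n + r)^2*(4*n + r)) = -6*n + r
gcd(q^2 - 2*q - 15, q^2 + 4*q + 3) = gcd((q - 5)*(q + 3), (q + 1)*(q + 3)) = q + 3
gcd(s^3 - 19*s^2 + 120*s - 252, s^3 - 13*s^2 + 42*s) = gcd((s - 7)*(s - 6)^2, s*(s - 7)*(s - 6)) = s^2 - 13*s + 42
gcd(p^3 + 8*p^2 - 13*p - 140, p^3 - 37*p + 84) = p^2 + 3*p - 28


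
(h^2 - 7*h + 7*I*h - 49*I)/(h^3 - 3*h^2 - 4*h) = (h^2 + 7*h*(-1 + I) - 49*I)/(h*(h^2 - 3*h - 4))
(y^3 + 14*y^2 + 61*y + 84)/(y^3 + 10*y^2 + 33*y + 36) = (y + 7)/(y + 3)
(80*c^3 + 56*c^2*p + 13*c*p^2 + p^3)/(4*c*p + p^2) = 20*c^2/p + 9*c + p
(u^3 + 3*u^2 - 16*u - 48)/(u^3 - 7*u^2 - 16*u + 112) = (u + 3)/(u - 7)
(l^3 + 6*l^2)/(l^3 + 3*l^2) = (l + 6)/(l + 3)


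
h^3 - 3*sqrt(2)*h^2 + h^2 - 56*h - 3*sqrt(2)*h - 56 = (h + 1)*(h - 7*sqrt(2))*(h + 4*sqrt(2))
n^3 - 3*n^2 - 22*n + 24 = (n - 6)*(n - 1)*(n + 4)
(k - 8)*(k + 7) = k^2 - k - 56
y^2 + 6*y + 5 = (y + 1)*(y + 5)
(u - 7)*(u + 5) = u^2 - 2*u - 35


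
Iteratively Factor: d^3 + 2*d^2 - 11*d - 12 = (d + 1)*(d^2 + d - 12) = (d + 1)*(d + 4)*(d - 3)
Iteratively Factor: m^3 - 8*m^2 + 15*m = (m)*(m^2 - 8*m + 15) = m*(m - 5)*(m - 3)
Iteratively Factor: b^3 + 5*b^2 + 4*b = (b + 1)*(b^2 + 4*b) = b*(b + 1)*(b + 4)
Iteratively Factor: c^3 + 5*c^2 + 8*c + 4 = (c + 1)*(c^2 + 4*c + 4) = (c + 1)*(c + 2)*(c + 2)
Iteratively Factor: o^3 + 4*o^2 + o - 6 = (o + 3)*(o^2 + o - 2) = (o + 2)*(o + 3)*(o - 1)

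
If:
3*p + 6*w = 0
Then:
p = -2*w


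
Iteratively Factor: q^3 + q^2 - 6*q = (q + 3)*(q^2 - 2*q) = q*(q + 3)*(q - 2)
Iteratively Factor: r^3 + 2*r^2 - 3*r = (r + 3)*(r^2 - r) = r*(r + 3)*(r - 1)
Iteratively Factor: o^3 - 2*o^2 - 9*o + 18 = (o - 3)*(o^2 + o - 6) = (o - 3)*(o + 3)*(o - 2)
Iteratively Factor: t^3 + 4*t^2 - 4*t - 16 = (t + 4)*(t^2 - 4) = (t - 2)*(t + 4)*(t + 2)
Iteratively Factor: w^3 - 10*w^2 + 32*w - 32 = (w - 4)*(w^2 - 6*w + 8) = (w - 4)^2*(w - 2)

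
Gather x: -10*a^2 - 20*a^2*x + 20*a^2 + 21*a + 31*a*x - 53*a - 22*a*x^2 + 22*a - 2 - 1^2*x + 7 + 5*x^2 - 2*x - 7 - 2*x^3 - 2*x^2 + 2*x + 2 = 10*a^2 - 10*a - 2*x^3 + x^2*(3 - 22*a) + x*(-20*a^2 + 31*a - 1)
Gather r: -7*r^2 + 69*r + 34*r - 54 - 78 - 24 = -7*r^2 + 103*r - 156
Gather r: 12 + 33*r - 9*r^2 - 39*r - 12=-9*r^2 - 6*r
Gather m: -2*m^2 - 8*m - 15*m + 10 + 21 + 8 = -2*m^2 - 23*m + 39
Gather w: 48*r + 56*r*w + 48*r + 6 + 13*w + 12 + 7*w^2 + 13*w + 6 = 96*r + 7*w^2 + w*(56*r + 26) + 24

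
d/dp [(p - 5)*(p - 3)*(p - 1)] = 3*p^2 - 18*p + 23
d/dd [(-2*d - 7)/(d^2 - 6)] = 2*(d^2 + 7*d + 6)/(d^4 - 12*d^2 + 36)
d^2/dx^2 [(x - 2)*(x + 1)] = 2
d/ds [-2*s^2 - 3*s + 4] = -4*s - 3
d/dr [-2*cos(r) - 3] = 2*sin(r)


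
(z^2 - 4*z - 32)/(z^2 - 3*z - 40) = (z + 4)/(z + 5)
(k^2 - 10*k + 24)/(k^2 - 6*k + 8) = (k - 6)/(k - 2)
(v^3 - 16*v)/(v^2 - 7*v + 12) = v*(v + 4)/(v - 3)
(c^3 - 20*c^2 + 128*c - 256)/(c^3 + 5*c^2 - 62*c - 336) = (c^2 - 12*c + 32)/(c^2 + 13*c + 42)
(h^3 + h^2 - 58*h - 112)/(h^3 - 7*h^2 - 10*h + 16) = (h + 7)/(h - 1)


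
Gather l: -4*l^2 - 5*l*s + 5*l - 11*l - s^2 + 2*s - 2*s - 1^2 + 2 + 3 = -4*l^2 + l*(-5*s - 6) - s^2 + 4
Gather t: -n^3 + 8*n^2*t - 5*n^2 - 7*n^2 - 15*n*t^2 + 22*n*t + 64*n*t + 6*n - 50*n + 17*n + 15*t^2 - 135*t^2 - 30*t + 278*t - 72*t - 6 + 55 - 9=-n^3 - 12*n^2 - 27*n + t^2*(-15*n - 120) + t*(8*n^2 + 86*n + 176) + 40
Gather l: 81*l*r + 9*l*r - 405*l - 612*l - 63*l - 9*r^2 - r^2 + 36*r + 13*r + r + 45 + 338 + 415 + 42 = l*(90*r - 1080) - 10*r^2 + 50*r + 840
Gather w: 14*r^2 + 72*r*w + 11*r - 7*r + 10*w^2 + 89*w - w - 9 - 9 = 14*r^2 + 4*r + 10*w^2 + w*(72*r + 88) - 18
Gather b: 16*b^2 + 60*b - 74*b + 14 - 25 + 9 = 16*b^2 - 14*b - 2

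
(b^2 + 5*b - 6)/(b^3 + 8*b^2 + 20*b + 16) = (b^2 + 5*b - 6)/(b^3 + 8*b^2 + 20*b + 16)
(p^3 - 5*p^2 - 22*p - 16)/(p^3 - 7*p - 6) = (p - 8)/(p - 3)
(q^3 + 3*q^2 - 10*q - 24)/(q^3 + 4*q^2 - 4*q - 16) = (q - 3)/(q - 2)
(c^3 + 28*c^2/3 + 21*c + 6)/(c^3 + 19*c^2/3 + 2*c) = (c + 3)/c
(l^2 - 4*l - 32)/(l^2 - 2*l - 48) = (l + 4)/(l + 6)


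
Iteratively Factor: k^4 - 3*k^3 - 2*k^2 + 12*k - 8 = (k + 2)*(k^3 - 5*k^2 + 8*k - 4) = (k - 2)*(k + 2)*(k^2 - 3*k + 2) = (k - 2)*(k - 1)*(k + 2)*(k - 2)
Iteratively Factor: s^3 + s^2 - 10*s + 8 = (s + 4)*(s^2 - 3*s + 2) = (s - 2)*(s + 4)*(s - 1)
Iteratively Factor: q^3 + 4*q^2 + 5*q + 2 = (q + 1)*(q^2 + 3*q + 2) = (q + 1)^2*(q + 2)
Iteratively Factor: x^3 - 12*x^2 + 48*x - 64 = (x - 4)*(x^2 - 8*x + 16) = (x - 4)^2*(x - 4)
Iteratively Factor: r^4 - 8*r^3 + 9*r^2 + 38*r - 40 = (r + 2)*(r^3 - 10*r^2 + 29*r - 20) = (r - 4)*(r + 2)*(r^2 - 6*r + 5) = (r - 5)*(r - 4)*(r + 2)*(r - 1)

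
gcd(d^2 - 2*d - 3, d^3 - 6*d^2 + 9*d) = d - 3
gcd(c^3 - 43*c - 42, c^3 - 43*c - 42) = c^3 - 43*c - 42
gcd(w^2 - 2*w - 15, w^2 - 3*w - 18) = w + 3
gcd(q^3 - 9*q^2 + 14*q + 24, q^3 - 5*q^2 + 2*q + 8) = q^2 - 3*q - 4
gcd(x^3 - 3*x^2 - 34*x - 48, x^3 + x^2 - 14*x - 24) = x^2 + 5*x + 6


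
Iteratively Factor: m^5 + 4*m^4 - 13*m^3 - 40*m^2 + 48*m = (m)*(m^4 + 4*m^3 - 13*m^2 - 40*m + 48) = m*(m - 1)*(m^3 + 5*m^2 - 8*m - 48) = m*(m - 1)*(m + 4)*(m^2 + m - 12) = m*(m - 3)*(m - 1)*(m + 4)*(m + 4)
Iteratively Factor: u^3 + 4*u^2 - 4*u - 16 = (u + 2)*(u^2 + 2*u - 8) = (u - 2)*(u + 2)*(u + 4)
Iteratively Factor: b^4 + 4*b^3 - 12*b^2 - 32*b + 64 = (b + 4)*(b^3 - 12*b + 16) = (b + 4)^2*(b^2 - 4*b + 4) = (b - 2)*(b + 4)^2*(b - 2)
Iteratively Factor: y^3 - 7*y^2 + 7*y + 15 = (y - 5)*(y^2 - 2*y - 3) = (y - 5)*(y + 1)*(y - 3)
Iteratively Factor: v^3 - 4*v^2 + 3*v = (v)*(v^2 - 4*v + 3) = v*(v - 3)*(v - 1)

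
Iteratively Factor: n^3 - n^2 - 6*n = (n + 2)*(n^2 - 3*n) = n*(n + 2)*(n - 3)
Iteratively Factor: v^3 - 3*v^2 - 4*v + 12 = (v - 2)*(v^2 - v - 6) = (v - 2)*(v + 2)*(v - 3)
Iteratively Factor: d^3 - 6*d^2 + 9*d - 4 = (d - 1)*(d^2 - 5*d + 4) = (d - 1)^2*(d - 4)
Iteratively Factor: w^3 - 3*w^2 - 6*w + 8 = (w + 2)*(w^2 - 5*w + 4) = (w - 1)*(w + 2)*(w - 4)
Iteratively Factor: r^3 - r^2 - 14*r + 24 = (r + 4)*(r^2 - 5*r + 6) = (r - 3)*(r + 4)*(r - 2)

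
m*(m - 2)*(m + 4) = m^3 + 2*m^2 - 8*m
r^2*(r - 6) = r^3 - 6*r^2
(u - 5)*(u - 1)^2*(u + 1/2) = u^4 - 13*u^3/2 + 15*u^2/2 + u/2 - 5/2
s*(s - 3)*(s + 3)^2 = s^4 + 3*s^3 - 9*s^2 - 27*s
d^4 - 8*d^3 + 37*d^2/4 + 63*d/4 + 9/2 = (d - 6)*(d - 3)*(d + 1/2)^2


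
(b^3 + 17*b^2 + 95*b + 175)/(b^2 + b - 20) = (b^2 + 12*b + 35)/(b - 4)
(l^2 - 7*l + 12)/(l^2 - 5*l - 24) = (-l^2 + 7*l - 12)/(-l^2 + 5*l + 24)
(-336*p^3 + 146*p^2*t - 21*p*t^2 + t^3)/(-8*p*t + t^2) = 42*p^2/t - 13*p + t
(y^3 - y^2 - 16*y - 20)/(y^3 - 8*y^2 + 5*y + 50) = (y + 2)/(y - 5)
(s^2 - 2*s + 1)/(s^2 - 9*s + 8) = (s - 1)/(s - 8)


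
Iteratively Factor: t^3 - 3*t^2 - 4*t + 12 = (t - 3)*(t^2 - 4) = (t - 3)*(t - 2)*(t + 2)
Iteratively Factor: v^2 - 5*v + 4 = (v - 1)*(v - 4)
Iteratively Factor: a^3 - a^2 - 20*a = (a)*(a^2 - a - 20) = a*(a + 4)*(a - 5)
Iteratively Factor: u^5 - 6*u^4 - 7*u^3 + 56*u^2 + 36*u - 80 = (u - 5)*(u^4 - u^3 - 12*u^2 - 4*u + 16) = (u - 5)*(u + 2)*(u^3 - 3*u^2 - 6*u + 8) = (u - 5)*(u - 1)*(u + 2)*(u^2 - 2*u - 8) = (u - 5)*(u - 4)*(u - 1)*(u + 2)*(u + 2)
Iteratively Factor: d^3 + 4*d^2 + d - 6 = (d - 1)*(d^2 + 5*d + 6) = (d - 1)*(d + 2)*(d + 3)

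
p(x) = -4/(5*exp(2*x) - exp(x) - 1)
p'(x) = -4*(-10*exp(2*x) + exp(x))/(5*exp(2*x) - exp(x) - 1)^2 = (40*exp(x) - 4)*exp(x)/(-5*exp(2*x) + exp(x) + 1)^2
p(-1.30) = 4.44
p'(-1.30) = 2.32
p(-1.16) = 4.87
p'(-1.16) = 3.96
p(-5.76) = 3.99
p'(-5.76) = -0.01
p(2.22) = -0.01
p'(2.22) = 0.02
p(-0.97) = 6.06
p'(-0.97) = 9.70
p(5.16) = -0.00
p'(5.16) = 0.00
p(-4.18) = 3.94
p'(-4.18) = -0.05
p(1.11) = -0.10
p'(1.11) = 0.20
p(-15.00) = 4.00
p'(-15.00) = 0.00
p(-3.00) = 3.86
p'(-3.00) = -0.09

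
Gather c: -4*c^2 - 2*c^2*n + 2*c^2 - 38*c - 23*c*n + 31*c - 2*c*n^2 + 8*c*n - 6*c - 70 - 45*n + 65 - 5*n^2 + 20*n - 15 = c^2*(-2*n - 2) + c*(-2*n^2 - 15*n - 13) - 5*n^2 - 25*n - 20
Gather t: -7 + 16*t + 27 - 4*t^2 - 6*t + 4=-4*t^2 + 10*t + 24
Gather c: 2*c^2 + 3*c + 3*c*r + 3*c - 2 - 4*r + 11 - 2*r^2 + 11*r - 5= 2*c^2 + c*(3*r + 6) - 2*r^2 + 7*r + 4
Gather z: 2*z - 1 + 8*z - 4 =10*z - 5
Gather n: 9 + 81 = 90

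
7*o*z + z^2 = z*(7*o + z)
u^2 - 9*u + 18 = (u - 6)*(u - 3)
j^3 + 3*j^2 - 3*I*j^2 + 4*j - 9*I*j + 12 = (j + 3)*(j - 4*I)*(j + I)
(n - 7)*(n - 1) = n^2 - 8*n + 7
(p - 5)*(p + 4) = p^2 - p - 20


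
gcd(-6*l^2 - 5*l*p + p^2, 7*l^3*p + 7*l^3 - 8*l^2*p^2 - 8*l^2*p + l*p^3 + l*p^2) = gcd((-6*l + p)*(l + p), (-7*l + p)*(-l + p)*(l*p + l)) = 1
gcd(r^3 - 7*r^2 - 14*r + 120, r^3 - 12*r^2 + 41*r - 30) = r^2 - 11*r + 30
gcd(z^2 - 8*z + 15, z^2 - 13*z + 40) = z - 5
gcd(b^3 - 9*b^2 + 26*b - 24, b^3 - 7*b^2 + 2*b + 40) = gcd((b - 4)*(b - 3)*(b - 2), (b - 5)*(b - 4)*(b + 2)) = b - 4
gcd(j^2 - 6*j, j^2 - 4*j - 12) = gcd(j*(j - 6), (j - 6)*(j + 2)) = j - 6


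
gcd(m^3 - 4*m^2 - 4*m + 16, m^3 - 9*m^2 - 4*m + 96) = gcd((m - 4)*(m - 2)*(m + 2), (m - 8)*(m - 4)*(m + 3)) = m - 4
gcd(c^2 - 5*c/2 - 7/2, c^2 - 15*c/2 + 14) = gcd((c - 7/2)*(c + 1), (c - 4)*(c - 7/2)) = c - 7/2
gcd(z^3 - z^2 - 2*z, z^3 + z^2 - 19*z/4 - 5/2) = z - 2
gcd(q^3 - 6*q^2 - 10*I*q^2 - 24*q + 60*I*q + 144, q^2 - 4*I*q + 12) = q - 6*I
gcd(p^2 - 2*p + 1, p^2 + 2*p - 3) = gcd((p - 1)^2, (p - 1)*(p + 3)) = p - 1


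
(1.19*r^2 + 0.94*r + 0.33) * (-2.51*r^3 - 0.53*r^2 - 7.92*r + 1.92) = -2.9869*r^5 - 2.9901*r^4 - 10.7513*r^3 - 5.3349*r^2 - 0.8088*r + 0.6336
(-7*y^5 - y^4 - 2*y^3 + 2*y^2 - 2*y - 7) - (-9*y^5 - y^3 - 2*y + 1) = 2*y^5 - y^4 - y^3 + 2*y^2 - 8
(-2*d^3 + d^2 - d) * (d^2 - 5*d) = -2*d^5 + 11*d^4 - 6*d^3 + 5*d^2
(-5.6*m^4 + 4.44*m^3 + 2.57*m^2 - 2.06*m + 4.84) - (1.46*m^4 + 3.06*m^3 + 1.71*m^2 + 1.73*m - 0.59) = -7.06*m^4 + 1.38*m^3 + 0.86*m^2 - 3.79*m + 5.43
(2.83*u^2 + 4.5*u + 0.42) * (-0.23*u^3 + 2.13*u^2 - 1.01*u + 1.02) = -0.6509*u^5 + 4.9929*u^4 + 6.6301*u^3 - 0.7638*u^2 + 4.1658*u + 0.4284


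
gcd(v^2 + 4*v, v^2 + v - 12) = v + 4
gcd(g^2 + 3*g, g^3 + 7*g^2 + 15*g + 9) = g + 3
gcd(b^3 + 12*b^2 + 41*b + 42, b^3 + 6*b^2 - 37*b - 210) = b + 7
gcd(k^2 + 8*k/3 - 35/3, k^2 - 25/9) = 1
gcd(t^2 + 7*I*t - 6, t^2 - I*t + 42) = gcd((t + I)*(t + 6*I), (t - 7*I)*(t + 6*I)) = t + 6*I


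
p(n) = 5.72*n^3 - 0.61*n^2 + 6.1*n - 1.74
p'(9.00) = 1385.08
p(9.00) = 4173.63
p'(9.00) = 1385.08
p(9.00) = 4173.63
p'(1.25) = 31.39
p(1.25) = 16.10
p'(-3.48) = 218.16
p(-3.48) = -271.42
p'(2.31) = 94.85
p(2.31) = 79.60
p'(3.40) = 200.32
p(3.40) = 236.77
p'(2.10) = 79.21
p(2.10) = 61.35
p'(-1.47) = 44.97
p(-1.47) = -30.19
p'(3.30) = 188.95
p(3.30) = 217.31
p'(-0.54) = 11.76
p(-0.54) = -6.11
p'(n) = 17.16*n^2 - 1.22*n + 6.1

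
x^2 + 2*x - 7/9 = (x - 1/3)*(x + 7/3)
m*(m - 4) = m^2 - 4*m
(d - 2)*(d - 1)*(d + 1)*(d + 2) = d^4 - 5*d^2 + 4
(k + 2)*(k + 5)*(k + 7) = k^3 + 14*k^2 + 59*k + 70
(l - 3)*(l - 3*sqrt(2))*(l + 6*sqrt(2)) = l^3 - 3*l^2 + 3*sqrt(2)*l^2 - 36*l - 9*sqrt(2)*l + 108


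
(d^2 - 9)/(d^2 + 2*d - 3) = (d - 3)/(d - 1)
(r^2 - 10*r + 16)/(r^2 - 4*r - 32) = (r - 2)/(r + 4)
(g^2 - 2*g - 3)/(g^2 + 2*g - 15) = (g + 1)/(g + 5)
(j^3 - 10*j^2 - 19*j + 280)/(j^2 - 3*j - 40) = j - 7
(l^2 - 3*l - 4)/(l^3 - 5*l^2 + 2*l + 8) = 1/(l - 2)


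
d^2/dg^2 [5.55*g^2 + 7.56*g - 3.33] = 11.1000000000000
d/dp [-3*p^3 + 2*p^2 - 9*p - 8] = -9*p^2 + 4*p - 9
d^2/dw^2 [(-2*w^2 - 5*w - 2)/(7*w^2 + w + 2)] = 14*(-33*w^3 - 30*w^2 + 24*w + 4)/(343*w^6 + 147*w^5 + 315*w^4 + 85*w^3 + 90*w^2 + 12*w + 8)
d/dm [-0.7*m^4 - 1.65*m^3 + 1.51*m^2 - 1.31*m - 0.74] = -2.8*m^3 - 4.95*m^2 + 3.02*m - 1.31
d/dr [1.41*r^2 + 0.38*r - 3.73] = 2.82*r + 0.38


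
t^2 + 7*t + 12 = (t + 3)*(t + 4)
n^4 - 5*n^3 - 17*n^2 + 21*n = n*(n - 7)*(n - 1)*(n + 3)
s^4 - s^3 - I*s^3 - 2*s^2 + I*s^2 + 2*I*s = s*(s - 2)*(s + 1)*(s - I)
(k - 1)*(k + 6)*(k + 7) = k^3 + 12*k^2 + 29*k - 42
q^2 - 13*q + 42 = (q - 7)*(q - 6)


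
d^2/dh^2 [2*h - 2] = 0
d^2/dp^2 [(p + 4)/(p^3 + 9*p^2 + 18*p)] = 6*(-p*(p^2 + 9*p + 18)*(p^2 + 6*p + (p + 3)*(p + 4) + 6) + 3*(p + 4)*(p^2 + 6*p + 6)^2)/(p^3*(p^2 + 9*p + 18)^3)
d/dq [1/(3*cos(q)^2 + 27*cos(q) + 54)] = (2*cos(q) + 9)*sin(q)/(3*(cos(q)^2 + 9*cos(q) + 18)^2)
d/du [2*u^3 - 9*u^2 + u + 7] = 6*u^2 - 18*u + 1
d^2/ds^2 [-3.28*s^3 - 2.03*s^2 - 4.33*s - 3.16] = -19.68*s - 4.06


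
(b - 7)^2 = b^2 - 14*b + 49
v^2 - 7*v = v*(v - 7)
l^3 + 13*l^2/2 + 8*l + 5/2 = (l + 1/2)*(l + 1)*(l + 5)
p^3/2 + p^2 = p^2*(p/2 + 1)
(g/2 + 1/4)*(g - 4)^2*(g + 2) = g^4/2 - 11*g^3/4 - 3*g^2/2 + 16*g + 8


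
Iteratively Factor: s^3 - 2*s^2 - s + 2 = (s + 1)*(s^2 - 3*s + 2) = (s - 1)*(s + 1)*(s - 2)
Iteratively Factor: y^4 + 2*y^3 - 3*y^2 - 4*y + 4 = (y + 2)*(y^3 - 3*y + 2) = (y - 1)*(y + 2)*(y^2 + y - 2) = (y - 1)*(y + 2)^2*(y - 1)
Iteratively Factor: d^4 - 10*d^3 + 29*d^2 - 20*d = (d - 4)*(d^3 - 6*d^2 + 5*d) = (d - 4)*(d - 1)*(d^2 - 5*d) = (d - 5)*(d - 4)*(d - 1)*(d)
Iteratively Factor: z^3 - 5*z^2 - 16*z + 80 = (z + 4)*(z^2 - 9*z + 20) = (z - 5)*(z + 4)*(z - 4)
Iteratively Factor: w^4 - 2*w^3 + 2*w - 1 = (w - 1)*(w^3 - w^2 - w + 1) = (w - 1)*(w + 1)*(w^2 - 2*w + 1) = (w - 1)^2*(w + 1)*(w - 1)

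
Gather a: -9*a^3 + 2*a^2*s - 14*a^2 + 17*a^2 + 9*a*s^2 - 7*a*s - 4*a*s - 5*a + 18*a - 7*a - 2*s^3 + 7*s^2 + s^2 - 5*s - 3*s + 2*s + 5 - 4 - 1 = -9*a^3 + a^2*(2*s + 3) + a*(9*s^2 - 11*s + 6) - 2*s^3 + 8*s^2 - 6*s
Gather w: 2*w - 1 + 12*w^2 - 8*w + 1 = 12*w^2 - 6*w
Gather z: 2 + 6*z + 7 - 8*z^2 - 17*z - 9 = -8*z^2 - 11*z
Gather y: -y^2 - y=-y^2 - y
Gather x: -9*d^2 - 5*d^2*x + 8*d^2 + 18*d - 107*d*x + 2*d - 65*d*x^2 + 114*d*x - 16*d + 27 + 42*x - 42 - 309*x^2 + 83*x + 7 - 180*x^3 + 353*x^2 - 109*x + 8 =-d^2 + 4*d - 180*x^3 + x^2*(44 - 65*d) + x*(-5*d^2 + 7*d + 16)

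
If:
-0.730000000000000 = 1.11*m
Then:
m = -0.66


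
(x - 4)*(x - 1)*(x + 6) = x^3 + x^2 - 26*x + 24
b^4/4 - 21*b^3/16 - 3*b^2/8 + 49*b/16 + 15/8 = (b/4 + 1/4)*(b - 5)*(b - 2)*(b + 3/4)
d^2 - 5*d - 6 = (d - 6)*(d + 1)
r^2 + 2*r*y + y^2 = (r + y)^2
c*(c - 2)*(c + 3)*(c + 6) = c^4 + 7*c^3 - 36*c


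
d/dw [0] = 0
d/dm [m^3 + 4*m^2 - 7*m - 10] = 3*m^2 + 8*m - 7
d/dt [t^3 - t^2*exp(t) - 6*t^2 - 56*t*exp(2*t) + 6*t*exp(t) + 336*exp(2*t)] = -t^2*exp(t) + 3*t^2 - 112*t*exp(2*t) + 4*t*exp(t) - 12*t + 616*exp(2*t) + 6*exp(t)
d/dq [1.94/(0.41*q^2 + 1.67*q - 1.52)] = (-1.5908*q - 3.2398)/(0.41*q^2 + 1.67*q - 1.52)^2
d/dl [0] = 0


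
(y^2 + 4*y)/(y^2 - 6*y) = (y + 4)/(y - 6)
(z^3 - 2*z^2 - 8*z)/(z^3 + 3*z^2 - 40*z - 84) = z*(z - 4)/(z^2 + z - 42)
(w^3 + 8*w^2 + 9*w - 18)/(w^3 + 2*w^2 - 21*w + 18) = (w + 3)/(w - 3)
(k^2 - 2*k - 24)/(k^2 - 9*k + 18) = (k + 4)/(k - 3)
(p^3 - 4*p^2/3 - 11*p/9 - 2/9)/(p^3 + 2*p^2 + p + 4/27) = 3*(p - 2)/(3*p + 4)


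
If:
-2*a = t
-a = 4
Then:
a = -4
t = 8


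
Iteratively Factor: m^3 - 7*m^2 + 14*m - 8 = (m - 1)*(m^2 - 6*m + 8) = (m - 4)*(m - 1)*(m - 2)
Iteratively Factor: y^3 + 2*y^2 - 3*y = (y - 1)*(y^2 + 3*y) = (y - 1)*(y + 3)*(y)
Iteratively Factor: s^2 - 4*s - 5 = (s - 5)*(s + 1)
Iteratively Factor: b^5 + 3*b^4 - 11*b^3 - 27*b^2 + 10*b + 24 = (b + 2)*(b^4 + b^3 - 13*b^2 - b + 12) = (b + 1)*(b + 2)*(b^3 - 13*b + 12) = (b - 3)*(b + 1)*(b + 2)*(b^2 + 3*b - 4) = (b - 3)*(b + 1)*(b + 2)*(b + 4)*(b - 1)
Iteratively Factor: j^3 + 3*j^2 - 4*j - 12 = (j + 3)*(j^2 - 4) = (j - 2)*(j + 3)*(j + 2)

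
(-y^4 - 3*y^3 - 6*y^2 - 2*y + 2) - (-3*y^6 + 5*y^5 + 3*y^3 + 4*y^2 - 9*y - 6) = 3*y^6 - 5*y^5 - y^4 - 6*y^3 - 10*y^2 + 7*y + 8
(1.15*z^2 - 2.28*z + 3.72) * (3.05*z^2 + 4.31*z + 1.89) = 3.5075*z^4 - 1.9975*z^3 + 3.6927*z^2 + 11.724*z + 7.0308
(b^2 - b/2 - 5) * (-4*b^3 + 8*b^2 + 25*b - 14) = -4*b^5 + 10*b^4 + 41*b^3 - 133*b^2/2 - 118*b + 70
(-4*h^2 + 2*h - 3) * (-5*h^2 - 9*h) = 20*h^4 + 26*h^3 - 3*h^2 + 27*h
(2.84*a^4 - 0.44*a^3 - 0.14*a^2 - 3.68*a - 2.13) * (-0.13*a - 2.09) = -0.3692*a^5 - 5.8784*a^4 + 0.9378*a^3 + 0.771*a^2 + 7.9681*a + 4.4517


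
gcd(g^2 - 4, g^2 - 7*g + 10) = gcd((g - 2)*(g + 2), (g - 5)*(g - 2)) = g - 2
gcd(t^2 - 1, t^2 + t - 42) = 1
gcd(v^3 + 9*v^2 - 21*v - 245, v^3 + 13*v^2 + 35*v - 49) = v^2 + 14*v + 49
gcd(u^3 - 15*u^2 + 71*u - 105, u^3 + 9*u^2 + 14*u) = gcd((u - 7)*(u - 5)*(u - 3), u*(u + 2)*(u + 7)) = 1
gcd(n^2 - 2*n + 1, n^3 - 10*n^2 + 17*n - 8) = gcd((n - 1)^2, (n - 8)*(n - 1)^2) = n^2 - 2*n + 1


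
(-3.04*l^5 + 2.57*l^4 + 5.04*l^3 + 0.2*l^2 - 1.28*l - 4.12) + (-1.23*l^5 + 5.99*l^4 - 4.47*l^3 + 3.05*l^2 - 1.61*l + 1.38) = -4.27*l^5 + 8.56*l^4 + 0.57*l^3 + 3.25*l^2 - 2.89*l - 2.74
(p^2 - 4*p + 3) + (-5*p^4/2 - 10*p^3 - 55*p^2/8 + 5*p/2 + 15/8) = -5*p^4/2 - 10*p^3 - 47*p^2/8 - 3*p/2 + 39/8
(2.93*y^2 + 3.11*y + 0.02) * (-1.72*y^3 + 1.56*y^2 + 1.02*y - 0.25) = -5.0396*y^5 - 0.7784*y^4 + 7.8058*y^3 + 2.4709*y^2 - 0.7571*y - 0.005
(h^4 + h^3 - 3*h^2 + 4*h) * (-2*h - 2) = -2*h^5 - 4*h^4 + 4*h^3 - 2*h^2 - 8*h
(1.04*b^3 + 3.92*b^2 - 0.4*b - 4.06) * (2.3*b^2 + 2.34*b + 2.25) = 2.392*b^5 + 11.4496*b^4 + 10.5928*b^3 - 1.454*b^2 - 10.4004*b - 9.135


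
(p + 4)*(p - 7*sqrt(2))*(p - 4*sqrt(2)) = p^3 - 11*sqrt(2)*p^2 + 4*p^2 - 44*sqrt(2)*p + 56*p + 224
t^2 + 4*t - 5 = (t - 1)*(t + 5)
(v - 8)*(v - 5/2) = v^2 - 21*v/2 + 20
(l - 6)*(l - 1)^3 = l^4 - 9*l^3 + 21*l^2 - 19*l + 6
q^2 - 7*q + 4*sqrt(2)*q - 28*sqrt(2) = (q - 7)*(q + 4*sqrt(2))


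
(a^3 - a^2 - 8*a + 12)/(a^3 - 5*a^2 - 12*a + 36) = (a - 2)/(a - 6)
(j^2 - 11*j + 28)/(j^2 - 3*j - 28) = (j - 4)/(j + 4)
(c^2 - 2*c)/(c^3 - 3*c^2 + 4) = c/(c^2 - c - 2)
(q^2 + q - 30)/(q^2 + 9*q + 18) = (q - 5)/(q + 3)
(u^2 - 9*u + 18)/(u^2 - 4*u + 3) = (u - 6)/(u - 1)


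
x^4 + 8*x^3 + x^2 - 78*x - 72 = (x - 3)*(x + 1)*(x + 4)*(x + 6)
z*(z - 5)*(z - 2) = z^3 - 7*z^2 + 10*z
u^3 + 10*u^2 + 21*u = u*(u + 3)*(u + 7)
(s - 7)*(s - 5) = s^2 - 12*s + 35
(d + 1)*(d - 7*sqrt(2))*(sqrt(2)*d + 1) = sqrt(2)*d^3 - 13*d^2 + sqrt(2)*d^2 - 13*d - 7*sqrt(2)*d - 7*sqrt(2)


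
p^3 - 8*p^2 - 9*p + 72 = (p - 8)*(p - 3)*(p + 3)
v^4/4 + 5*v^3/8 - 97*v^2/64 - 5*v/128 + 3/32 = (v/4 + 1)*(v - 3/2)*(v - 1/4)*(v + 1/4)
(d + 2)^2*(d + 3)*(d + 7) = d^4 + 14*d^3 + 65*d^2 + 124*d + 84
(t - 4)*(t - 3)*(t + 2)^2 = t^4 - 3*t^3 - 12*t^2 + 20*t + 48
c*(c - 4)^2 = c^3 - 8*c^2 + 16*c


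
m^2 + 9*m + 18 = (m + 3)*(m + 6)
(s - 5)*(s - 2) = s^2 - 7*s + 10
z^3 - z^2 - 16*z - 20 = (z - 5)*(z + 2)^2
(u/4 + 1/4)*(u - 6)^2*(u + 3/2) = u^4/4 - 19*u^3/8 + 15*u^2/8 + 18*u + 27/2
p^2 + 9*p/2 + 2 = (p + 1/2)*(p + 4)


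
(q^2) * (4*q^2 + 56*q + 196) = 4*q^4 + 56*q^3 + 196*q^2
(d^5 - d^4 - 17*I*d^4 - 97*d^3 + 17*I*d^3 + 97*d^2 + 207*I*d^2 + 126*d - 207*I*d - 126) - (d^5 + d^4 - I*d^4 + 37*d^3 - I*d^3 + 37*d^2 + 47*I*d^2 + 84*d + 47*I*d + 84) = -2*d^4 - 16*I*d^4 - 134*d^3 + 18*I*d^3 + 60*d^2 + 160*I*d^2 + 42*d - 254*I*d - 210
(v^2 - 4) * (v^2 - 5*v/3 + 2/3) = v^4 - 5*v^3/3 - 10*v^2/3 + 20*v/3 - 8/3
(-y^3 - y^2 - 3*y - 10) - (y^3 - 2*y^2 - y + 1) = -2*y^3 + y^2 - 2*y - 11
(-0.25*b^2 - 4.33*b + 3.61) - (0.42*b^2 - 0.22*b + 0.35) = -0.67*b^2 - 4.11*b + 3.26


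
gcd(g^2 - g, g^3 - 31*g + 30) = g - 1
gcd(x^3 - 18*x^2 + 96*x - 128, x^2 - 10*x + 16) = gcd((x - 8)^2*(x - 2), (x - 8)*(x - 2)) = x^2 - 10*x + 16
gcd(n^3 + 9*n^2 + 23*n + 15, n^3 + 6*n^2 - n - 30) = n^2 + 8*n + 15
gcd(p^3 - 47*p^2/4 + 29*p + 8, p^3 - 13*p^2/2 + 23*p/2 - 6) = p - 4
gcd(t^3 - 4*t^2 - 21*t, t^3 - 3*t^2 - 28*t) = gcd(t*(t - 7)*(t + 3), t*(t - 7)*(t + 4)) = t^2 - 7*t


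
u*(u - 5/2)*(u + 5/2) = u^3 - 25*u/4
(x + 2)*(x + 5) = x^2 + 7*x + 10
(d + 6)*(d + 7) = d^2 + 13*d + 42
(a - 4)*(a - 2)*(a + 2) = a^3 - 4*a^2 - 4*a + 16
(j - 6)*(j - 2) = j^2 - 8*j + 12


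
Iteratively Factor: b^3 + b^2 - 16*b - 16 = (b + 4)*(b^2 - 3*b - 4) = (b + 1)*(b + 4)*(b - 4)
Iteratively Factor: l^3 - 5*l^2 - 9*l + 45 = (l + 3)*(l^2 - 8*l + 15) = (l - 3)*(l + 3)*(l - 5)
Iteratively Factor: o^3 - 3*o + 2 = (o + 2)*(o^2 - 2*o + 1) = (o - 1)*(o + 2)*(o - 1)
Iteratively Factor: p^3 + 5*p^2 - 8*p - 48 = (p + 4)*(p^2 + p - 12) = (p + 4)^2*(p - 3)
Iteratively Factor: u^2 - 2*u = (u)*(u - 2)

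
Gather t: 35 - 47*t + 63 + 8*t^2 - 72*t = 8*t^2 - 119*t + 98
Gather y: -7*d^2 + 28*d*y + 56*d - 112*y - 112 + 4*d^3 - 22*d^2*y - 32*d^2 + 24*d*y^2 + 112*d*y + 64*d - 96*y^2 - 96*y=4*d^3 - 39*d^2 + 120*d + y^2*(24*d - 96) + y*(-22*d^2 + 140*d - 208) - 112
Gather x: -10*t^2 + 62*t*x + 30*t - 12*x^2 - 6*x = -10*t^2 + 30*t - 12*x^2 + x*(62*t - 6)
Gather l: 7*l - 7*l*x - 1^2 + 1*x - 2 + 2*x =l*(7 - 7*x) + 3*x - 3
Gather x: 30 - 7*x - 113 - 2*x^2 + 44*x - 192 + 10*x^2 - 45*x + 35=8*x^2 - 8*x - 240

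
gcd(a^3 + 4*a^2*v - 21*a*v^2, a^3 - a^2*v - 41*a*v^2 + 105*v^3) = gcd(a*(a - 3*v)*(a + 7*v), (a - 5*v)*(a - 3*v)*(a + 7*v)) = -a^2 - 4*a*v + 21*v^2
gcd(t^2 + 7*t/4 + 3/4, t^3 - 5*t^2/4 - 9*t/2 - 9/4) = t^2 + 7*t/4 + 3/4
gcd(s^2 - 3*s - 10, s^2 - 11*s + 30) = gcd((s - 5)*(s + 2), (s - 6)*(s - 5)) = s - 5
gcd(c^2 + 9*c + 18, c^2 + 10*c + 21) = c + 3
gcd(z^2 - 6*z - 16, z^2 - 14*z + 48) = z - 8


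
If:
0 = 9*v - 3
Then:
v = 1/3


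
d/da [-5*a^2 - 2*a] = -10*a - 2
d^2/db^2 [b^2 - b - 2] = 2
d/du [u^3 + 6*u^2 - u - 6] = 3*u^2 + 12*u - 1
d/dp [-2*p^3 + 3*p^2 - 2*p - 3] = -6*p^2 + 6*p - 2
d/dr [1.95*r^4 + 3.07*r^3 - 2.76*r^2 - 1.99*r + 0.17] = 7.8*r^3 + 9.21*r^2 - 5.52*r - 1.99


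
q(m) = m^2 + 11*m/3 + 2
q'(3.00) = 9.67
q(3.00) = 22.00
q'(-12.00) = -20.33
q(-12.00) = 102.00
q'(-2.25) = -0.83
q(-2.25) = -1.19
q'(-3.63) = -3.59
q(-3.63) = 1.87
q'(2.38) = 8.43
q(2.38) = 16.39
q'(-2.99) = -2.31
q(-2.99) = -0.02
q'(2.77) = 9.21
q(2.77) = 19.83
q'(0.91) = 5.49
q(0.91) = 6.16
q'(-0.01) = 3.65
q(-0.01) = 1.96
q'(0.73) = 5.13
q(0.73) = 5.21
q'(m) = 2*m + 11/3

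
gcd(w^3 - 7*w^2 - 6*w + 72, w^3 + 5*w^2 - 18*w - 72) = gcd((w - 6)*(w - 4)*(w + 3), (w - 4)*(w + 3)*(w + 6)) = w^2 - w - 12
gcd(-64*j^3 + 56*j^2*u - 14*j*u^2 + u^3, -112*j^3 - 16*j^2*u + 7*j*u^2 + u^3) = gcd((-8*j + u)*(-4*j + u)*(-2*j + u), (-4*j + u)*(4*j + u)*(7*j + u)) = -4*j + u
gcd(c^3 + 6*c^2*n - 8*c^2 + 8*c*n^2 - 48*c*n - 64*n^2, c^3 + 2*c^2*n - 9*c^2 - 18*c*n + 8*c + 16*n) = c^2 + 2*c*n - 8*c - 16*n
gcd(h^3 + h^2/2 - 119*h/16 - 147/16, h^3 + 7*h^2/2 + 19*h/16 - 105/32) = h + 7/4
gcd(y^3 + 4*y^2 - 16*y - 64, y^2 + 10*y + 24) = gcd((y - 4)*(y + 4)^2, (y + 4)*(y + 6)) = y + 4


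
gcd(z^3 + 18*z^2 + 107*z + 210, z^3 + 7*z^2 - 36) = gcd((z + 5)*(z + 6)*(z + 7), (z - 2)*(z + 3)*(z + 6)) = z + 6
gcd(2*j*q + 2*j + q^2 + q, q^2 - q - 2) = q + 1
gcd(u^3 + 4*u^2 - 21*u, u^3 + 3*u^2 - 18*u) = u^2 - 3*u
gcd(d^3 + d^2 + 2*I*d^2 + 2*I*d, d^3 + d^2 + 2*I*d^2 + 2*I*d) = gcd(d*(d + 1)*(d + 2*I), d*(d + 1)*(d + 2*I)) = d^3 + d^2*(1 + 2*I) + 2*I*d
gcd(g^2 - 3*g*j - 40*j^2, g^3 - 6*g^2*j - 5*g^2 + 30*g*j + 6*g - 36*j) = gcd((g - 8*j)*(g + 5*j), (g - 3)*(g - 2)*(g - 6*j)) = 1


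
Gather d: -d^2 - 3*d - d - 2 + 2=-d^2 - 4*d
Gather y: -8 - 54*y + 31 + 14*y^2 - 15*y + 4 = 14*y^2 - 69*y + 27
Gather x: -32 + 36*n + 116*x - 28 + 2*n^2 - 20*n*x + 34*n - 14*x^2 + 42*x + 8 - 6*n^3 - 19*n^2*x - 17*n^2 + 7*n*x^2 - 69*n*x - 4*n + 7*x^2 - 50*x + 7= -6*n^3 - 15*n^2 + 66*n + x^2*(7*n - 7) + x*(-19*n^2 - 89*n + 108) - 45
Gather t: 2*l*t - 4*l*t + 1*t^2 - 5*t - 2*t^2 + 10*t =-t^2 + t*(5 - 2*l)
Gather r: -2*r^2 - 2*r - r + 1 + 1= -2*r^2 - 3*r + 2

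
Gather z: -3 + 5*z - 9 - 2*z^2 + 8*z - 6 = -2*z^2 + 13*z - 18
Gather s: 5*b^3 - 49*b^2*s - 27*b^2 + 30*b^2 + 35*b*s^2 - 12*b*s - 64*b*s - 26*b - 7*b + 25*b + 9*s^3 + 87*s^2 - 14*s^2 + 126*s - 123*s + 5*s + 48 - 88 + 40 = 5*b^3 + 3*b^2 - 8*b + 9*s^3 + s^2*(35*b + 73) + s*(-49*b^2 - 76*b + 8)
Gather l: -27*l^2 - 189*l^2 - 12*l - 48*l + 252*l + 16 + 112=-216*l^2 + 192*l + 128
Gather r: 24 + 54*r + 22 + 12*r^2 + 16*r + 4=12*r^2 + 70*r + 50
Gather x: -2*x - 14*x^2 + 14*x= -14*x^2 + 12*x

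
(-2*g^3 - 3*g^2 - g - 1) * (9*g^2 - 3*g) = -18*g^5 - 21*g^4 - 6*g^2 + 3*g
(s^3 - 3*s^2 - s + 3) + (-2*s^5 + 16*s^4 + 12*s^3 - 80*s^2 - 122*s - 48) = -2*s^5 + 16*s^4 + 13*s^3 - 83*s^2 - 123*s - 45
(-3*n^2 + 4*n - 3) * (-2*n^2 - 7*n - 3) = 6*n^4 + 13*n^3 - 13*n^2 + 9*n + 9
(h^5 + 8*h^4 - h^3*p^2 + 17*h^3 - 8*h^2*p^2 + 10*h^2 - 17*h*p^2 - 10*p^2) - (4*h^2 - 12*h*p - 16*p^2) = h^5 + 8*h^4 - h^3*p^2 + 17*h^3 - 8*h^2*p^2 + 6*h^2 - 17*h*p^2 + 12*h*p + 6*p^2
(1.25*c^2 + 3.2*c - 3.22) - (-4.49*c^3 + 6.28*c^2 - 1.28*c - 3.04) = 4.49*c^3 - 5.03*c^2 + 4.48*c - 0.18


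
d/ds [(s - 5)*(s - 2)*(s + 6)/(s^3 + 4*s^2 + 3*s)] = 5*(s^4 + 14*s^3 - 11*s^2 - 96*s - 36)/(s^2*(s^4 + 8*s^3 + 22*s^2 + 24*s + 9))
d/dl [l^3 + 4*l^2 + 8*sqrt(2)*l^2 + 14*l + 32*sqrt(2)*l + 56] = 3*l^2 + 8*l + 16*sqrt(2)*l + 14 + 32*sqrt(2)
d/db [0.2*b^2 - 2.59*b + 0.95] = 0.4*b - 2.59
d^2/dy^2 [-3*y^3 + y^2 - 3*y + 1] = 2 - 18*y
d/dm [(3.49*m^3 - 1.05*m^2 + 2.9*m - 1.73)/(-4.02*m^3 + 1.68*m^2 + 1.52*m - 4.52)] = (1.6422*m^4 + 33.9256*m^3 - 74.6562*m^2 + 15.3048*m - 10.4784)/(16.1604*m^6 - 13.5072*m^5 - 9.3984*m^4 + 41.448*m^3 - 12.8768*m^2 - 13.7408*m + 20.4304)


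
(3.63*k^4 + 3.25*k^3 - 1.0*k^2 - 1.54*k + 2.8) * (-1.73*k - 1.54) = -6.2799*k^5 - 11.2127*k^4 - 3.275*k^3 + 4.2042*k^2 - 2.4724*k - 4.312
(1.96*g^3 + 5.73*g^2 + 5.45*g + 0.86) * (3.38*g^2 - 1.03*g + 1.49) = 6.6248*g^5 + 17.3486*g^4 + 15.4395*g^3 + 5.831*g^2 + 7.2347*g + 1.2814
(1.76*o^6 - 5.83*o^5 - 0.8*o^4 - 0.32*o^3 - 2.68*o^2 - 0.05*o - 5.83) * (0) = 0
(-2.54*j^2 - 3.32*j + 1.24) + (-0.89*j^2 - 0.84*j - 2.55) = -3.43*j^2 - 4.16*j - 1.31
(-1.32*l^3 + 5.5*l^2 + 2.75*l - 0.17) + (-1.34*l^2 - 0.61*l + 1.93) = -1.32*l^3 + 4.16*l^2 + 2.14*l + 1.76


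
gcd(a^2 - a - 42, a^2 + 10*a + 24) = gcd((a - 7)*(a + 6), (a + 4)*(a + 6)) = a + 6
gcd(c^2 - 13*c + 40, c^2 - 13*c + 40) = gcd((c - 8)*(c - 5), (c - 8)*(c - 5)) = c^2 - 13*c + 40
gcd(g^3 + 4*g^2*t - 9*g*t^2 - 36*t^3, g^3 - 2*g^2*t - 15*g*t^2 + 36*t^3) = -g^2 - g*t + 12*t^2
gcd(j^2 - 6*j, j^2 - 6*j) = j^2 - 6*j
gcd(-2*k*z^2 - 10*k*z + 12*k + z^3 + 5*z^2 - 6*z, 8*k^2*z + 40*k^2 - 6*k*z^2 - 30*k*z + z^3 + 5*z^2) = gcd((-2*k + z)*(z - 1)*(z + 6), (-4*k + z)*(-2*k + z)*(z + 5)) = -2*k + z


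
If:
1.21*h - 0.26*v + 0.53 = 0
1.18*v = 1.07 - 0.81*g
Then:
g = 1.32098765432099 - 1.45679012345679*v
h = 0.214876033057851*v - 0.43801652892562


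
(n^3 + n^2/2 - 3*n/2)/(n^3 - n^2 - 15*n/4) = 2*(n - 1)/(2*n - 5)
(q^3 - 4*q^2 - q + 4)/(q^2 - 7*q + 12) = (q^2 - 1)/(q - 3)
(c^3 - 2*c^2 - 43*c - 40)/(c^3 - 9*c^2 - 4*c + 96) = (c^2 + 6*c + 5)/(c^2 - c - 12)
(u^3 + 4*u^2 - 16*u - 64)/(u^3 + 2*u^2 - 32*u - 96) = (u - 4)/(u - 6)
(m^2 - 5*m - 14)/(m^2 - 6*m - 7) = (m + 2)/(m + 1)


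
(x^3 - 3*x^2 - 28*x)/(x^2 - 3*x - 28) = x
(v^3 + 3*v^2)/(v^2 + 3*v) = v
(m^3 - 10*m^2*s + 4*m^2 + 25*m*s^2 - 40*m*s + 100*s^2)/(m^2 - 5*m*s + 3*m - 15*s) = (m^2 - 5*m*s + 4*m - 20*s)/(m + 3)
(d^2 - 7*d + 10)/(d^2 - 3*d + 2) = (d - 5)/(d - 1)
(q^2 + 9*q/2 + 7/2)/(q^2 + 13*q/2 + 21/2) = (q + 1)/(q + 3)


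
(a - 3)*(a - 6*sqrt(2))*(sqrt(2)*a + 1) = sqrt(2)*a^3 - 11*a^2 - 3*sqrt(2)*a^2 - 6*sqrt(2)*a + 33*a + 18*sqrt(2)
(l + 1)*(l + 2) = l^2 + 3*l + 2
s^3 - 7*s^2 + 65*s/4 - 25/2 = (s - 5/2)^2*(s - 2)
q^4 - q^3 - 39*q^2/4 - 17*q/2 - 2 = (q - 4)*(q + 1/2)^2*(q + 2)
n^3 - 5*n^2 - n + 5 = (n - 5)*(n - 1)*(n + 1)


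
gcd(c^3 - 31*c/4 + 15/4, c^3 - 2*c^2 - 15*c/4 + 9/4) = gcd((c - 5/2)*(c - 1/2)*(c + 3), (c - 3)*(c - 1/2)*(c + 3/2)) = c - 1/2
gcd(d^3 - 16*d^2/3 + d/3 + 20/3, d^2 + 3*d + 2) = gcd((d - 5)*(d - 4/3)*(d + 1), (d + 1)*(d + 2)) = d + 1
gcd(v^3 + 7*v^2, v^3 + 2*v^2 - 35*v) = v^2 + 7*v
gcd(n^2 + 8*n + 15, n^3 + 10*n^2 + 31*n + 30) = n^2 + 8*n + 15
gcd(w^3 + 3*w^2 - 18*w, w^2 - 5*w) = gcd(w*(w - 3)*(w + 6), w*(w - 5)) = w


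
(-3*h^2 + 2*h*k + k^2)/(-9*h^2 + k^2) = (h - k)/(3*h - k)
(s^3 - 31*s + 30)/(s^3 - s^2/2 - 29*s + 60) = 2*(s^2 - 6*s + 5)/(2*s^2 - 13*s + 20)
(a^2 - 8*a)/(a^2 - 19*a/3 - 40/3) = 3*a/(3*a + 5)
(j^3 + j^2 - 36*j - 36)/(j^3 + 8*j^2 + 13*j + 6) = (j - 6)/(j + 1)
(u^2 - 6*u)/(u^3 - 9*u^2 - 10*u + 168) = u/(u^2 - 3*u - 28)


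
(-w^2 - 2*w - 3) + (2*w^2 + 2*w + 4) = w^2 + 1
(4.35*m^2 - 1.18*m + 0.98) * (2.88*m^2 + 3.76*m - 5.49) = 12.528*m^4 + 12.9576*m^3 - 25.4959*m^2 + 10.163*m - 5.3802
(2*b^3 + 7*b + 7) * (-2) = -4*b^3 - 14*b - 14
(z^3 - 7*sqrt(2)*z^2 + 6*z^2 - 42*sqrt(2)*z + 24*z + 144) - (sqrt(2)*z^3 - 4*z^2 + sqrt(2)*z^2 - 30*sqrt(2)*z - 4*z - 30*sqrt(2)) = -sqrt(2)*z^3 + z^3 - 8*sqrt(2)*z^2 + 10*z^2 - 12*sqrt(2)*z + 28*z + 30*sqrt(2) + 144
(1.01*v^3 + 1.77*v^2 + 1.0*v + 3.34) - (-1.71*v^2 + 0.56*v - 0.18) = 1.01*v^3 + 3.48*v^2 + 0.44*v + 3.52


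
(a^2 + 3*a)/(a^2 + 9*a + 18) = a/(a + 6)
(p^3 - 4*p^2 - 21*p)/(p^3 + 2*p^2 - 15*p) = (p^2 - 4*p - 21)/(p^2 + 2*p - 15)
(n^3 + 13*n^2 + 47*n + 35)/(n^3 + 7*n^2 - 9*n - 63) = (n^2 + 6*n + 5)/(n^2 - 9)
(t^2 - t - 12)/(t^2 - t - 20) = (-t^2 + t + 12)/(-t^2 + t + 20)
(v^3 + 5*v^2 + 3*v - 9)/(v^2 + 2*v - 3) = v + 3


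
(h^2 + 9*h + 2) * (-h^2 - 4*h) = -h^4 - 13*h^3 - 38*h^2 - 8*h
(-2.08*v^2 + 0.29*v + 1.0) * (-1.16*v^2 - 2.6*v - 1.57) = 2.4128*v^4 + 5.0716*v^3 + 1.3516*v^2 - 3.0553*v - 1.57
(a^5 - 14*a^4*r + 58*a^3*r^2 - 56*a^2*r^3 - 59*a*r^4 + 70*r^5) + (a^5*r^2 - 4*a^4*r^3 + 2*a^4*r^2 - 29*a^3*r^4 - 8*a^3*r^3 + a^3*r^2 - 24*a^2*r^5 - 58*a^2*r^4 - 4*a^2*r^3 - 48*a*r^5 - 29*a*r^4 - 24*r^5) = a^5*r^2 + a^5 - 4*a^4*r^3 + 2*a^4*r^2 - 14*a^4*r - 29*a^3*r^4 - 8*a^3*r^3 + 59*a^3*r^2 - 24*a^2*r^5 - 58*a^2*r^4 - 60*a^2*r^3 - 48*a*r^5 - 88*a*r^4 + 46*r^5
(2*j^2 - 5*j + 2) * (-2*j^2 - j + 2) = -4*j^4 + 8*j^3 + 5*j^2 - 12*j + 4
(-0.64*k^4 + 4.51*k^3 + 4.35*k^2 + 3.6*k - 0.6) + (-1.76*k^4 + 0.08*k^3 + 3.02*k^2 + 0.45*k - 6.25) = -2.4*k^4 + 4.59*k^3 + 7.37*k^2 + 4.05*k - 6.85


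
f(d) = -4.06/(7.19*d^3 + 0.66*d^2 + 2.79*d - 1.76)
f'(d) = -4.06*(-21.57*d^2 - 1.32*d - 2.79)/(7.19*d^3 + 0.66*d^2 + 2.79*d - 1.76)^2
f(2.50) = -0.03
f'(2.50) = 0.04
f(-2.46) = 0.04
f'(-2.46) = 0.04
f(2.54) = -0.03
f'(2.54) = 0.04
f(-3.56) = 0.01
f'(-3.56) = 0.01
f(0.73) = -1.19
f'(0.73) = 5.28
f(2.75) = -0.03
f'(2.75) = 0.03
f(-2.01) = 0.06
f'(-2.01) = 0.09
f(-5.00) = 0.00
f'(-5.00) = 0.00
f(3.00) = -0.02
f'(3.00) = 0.02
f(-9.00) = 0.00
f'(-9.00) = 0.00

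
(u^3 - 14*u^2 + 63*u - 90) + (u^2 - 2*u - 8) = u^3 - 13*u^2 + 61*u - 98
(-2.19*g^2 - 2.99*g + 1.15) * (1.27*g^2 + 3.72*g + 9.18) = -2.7813*g^4 - 11.9441*g^3 - 29.7665*g^2 - 23.1702*g + 10.557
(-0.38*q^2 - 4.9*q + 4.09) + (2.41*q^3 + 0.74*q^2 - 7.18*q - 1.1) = 2.41*q^3 + 0.36*q^2 - 12.08*q + 2.99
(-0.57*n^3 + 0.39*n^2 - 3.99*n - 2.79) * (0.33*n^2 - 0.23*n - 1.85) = -0.1881*n^5 + 0.2598*n^4 - 0.3519*n^3 - 0.7245*n^2 + 8.0232*n + 5.1615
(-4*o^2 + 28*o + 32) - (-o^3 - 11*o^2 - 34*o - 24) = o^3 + 7*o^2 + 62*o + 56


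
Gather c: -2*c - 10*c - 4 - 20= -12*c - 24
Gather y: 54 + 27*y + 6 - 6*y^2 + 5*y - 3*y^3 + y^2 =-3*y^3 - 5*y^2 + 32*y + 60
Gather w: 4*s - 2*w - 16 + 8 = 4*s - 2*w - 8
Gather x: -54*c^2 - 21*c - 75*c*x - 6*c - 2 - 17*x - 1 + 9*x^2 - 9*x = -54*c^2 - 27*c + 9*x^2 + x*(-75*c - 26) - 3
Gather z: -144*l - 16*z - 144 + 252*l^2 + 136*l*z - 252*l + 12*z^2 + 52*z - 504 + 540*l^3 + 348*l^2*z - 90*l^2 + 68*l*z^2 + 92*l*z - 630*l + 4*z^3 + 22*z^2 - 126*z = 540*l^3 + 162*l^2 - 1026*l + 4*z^3 + z^2*(68*l + 34) + z*(348*l^2 + 228*l - 90) - 648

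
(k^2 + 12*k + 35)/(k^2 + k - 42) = (k + 5)/(k - 6)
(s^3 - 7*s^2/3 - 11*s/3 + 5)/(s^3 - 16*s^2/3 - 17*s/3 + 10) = (s - 3)/(s - 6)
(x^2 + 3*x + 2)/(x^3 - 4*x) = (x + 1)/(x*(x - 2))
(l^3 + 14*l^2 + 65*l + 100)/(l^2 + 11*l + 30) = (l^2 + 9*l + 20)/(l + 6)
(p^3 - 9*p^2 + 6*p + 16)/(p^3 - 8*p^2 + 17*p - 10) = (p^2 - 7*p - 8)/(p^2 - 6*p + 5)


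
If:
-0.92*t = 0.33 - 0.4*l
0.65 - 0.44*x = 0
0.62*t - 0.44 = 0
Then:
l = 2.46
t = 0.71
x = 1.48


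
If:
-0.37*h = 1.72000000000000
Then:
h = -4.65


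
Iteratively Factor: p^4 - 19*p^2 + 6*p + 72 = (p + 2)*(p^3 - 2*p^2 - 15*p + 36) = (p - 3)*(p + 2)*(p^2 + p - 12) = (p - 3)*(p + 2)*(p + 4)*(p - 3)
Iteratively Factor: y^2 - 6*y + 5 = (y - 1)*(y - 5)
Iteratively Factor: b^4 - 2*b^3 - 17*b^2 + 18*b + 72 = (b - 3)*(b^3 + b^2 - 14*b - 24) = (b - 3)*(b + 3)*(b^2 - 2*b - 8) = (b - 3)*(b + 2)*(b + 3)*(b - 4)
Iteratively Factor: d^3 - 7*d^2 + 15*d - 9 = (d - 3)*(d^2 - 4*d + 3) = (d - 3)*(d - 1)*(d - 3)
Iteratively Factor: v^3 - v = (v + 1)*(v^2 - v) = (v - 1)*(v + 1)*(v)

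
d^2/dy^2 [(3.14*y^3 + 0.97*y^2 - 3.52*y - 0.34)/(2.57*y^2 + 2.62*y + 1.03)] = (-5.6843418860808e-14*y^4 - 33.0766479999999*y^3 + 21.961506*y^2 + 62.157972*y + 18.188526)/(16.974593*y^6 + 51.914514*y^5 + 73.333665*y^4 + 59.59714*y^3 + 29.390535*y^2 + 8.338674*y + 1.092727)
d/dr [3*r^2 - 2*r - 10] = 6*r - 2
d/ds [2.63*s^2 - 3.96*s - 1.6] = 5.26*s - 3.96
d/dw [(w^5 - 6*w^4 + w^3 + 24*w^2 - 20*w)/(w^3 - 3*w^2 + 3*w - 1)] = (2*w^4 - 9*w^3 + 15*w^2 - 12*w - 20)/(w^3 - 3*w^2 + 3*w - 1)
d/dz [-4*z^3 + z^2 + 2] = 2*z*(1 - 6*z)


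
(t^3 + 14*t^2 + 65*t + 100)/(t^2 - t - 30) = (t^2 + 9*t + 20)/(t - 6)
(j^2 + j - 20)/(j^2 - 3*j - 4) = (j + 5)/(j + 1)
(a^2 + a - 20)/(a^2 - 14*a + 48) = (a^2 + a - 20)/(a^2 - 14*a + 48)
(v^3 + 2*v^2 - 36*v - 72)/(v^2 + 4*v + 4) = (v^2 - 36)/(v + 2)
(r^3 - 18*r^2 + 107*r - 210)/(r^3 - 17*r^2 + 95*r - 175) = (r - 6)/(r - 5)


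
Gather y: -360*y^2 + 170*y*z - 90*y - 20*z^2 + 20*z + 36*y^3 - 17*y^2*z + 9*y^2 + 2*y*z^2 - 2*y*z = 36*y^3 + y^2*(-17*z - 351) + y*(2*z^2 + 168*z - 90) - 20*z^2 + 20*z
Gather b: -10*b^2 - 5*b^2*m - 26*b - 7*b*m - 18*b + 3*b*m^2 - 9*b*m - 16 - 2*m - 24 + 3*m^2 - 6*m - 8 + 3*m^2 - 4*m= b^2*(-5*m - 10) + b*(3*m^2 - 16*m - 44) + 6*m^2 - 12*m - 48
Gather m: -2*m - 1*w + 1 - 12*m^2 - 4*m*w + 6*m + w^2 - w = -12*m^2 + m*(4 - 4*w) + w^2 - 2*w + 1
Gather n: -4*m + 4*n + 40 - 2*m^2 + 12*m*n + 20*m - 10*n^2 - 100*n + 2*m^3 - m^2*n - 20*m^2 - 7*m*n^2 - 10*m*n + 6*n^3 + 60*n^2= 2*m^3 - 22*m^2 + 16*m + 6*n^3 + n^2*(50 - 7*m) + n*(-m^2 + 2*m - 96) + 40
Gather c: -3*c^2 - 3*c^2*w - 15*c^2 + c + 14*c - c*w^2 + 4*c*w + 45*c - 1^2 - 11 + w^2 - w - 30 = c^2*(-3*w - 18) + c*(-w^2 + 4*w + 60) + w^2 - w - 42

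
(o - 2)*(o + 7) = o^2 + 5*o - 14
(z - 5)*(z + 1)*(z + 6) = z^3 + 2*z^2 - 29*z - 30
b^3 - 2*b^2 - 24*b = b*(b - 6)*(b + 4)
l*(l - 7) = l^2 - 7*l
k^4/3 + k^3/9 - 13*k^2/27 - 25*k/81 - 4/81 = (k/3 + 1/3)*(k - 4/3)*(k + 1/3)^2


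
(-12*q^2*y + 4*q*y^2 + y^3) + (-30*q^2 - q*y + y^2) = -12*q^2*y - 30*q^2 + 4*q*y^2 - q*y + y^3 + y^2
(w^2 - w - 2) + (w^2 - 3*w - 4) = 2*w^2 - 4*w - 6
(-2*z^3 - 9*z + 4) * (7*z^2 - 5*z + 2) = -14*z^5 + 10*z^4 - 67*z^3 + 73*z^2 - 38*z + 8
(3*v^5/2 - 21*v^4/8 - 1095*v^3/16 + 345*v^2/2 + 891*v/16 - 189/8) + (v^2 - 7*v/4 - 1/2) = 3*v^5/2 - 21*v^4/8 - 1095*v^3/16 + 347*v^2/2 + 863*v/16 - 193/8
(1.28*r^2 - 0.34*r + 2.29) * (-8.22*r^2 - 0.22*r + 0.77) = -10.5216*r^4 + 2.5132*r^3 - 17.7634*r^2 - 0.7656*r + 1.7633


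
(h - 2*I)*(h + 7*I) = h^2 + 5*I*h + 14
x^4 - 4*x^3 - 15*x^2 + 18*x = x*(x - 6)*(x - 1)*(x + 3)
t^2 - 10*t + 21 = (t - 7)*(t - 3)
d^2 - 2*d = d*(d - 2)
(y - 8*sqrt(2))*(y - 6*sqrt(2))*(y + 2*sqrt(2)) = y^3 - 12*sqrt(2)*y^2 + 40*y + 192*sqrt(2)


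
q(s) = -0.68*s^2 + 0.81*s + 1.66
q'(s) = 0.81 - 1.36*s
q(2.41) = -0.34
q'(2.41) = -2.47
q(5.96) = -17.67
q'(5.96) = -7.30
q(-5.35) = -22.14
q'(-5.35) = 8.09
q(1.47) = 1.38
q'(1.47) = -1.19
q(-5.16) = -20.63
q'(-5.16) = 7.83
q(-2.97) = -6.74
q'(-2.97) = 4.85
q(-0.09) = 1.58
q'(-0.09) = 0.93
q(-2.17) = -3.30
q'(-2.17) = 3.76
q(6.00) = -17.96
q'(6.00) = -7.35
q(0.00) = 1.66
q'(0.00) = 0.81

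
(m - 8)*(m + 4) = m^2 - 4*m - 32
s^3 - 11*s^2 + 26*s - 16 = (s - 8)*(s - 2)*(s - 1)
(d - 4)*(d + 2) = d^2 - 2*d - 8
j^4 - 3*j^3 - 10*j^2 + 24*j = j*(j - 4)*(j - 2)*(j + 3)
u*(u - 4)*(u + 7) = u^3 + 3*u^2 - 28*u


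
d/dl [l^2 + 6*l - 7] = 2*l + 6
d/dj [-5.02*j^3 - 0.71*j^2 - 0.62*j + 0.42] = -15.06*j^2 - 1.42*j - 0.62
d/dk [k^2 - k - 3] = 2*k - 1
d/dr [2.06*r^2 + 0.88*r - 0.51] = 4.12*r + 0.88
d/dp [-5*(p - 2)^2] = 20 - 10*p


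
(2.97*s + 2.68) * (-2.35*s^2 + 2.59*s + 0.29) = -6.9795*s^3 + 1.3943*s^2 + 7.8025*s + 0.7772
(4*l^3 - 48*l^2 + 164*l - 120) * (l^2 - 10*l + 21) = 4*l^5 - 88*l^4 + 728*l^3 - 2768*l^2 + 4644*l - 2520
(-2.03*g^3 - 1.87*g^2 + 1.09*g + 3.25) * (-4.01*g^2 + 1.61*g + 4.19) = 8.1403*g^5 + 4.2304*g^4 - 15.8873*g^3 - 19.1129*g^2 + 9.7996*g + 13.6175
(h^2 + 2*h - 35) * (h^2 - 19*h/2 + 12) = h^4 - 15*h^3/2 - 42*h^2 + 713*h/2 - 420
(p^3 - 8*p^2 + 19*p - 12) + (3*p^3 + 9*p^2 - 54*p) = 4*p^3 + p^2 - 35*p - 12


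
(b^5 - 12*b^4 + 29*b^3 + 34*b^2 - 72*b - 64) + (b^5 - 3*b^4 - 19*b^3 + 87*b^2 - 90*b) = 2*b^5 - 15*b^4 + 10*b^3 + 121*b^2 - 162*b - 64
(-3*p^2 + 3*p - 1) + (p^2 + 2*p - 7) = -2*p^2 + 5*p - 8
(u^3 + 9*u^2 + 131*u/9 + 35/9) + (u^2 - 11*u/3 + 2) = u^3 + 10*u^2 + 98*u/9 + 53/9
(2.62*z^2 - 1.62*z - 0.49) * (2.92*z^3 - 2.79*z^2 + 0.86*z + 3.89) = 7.6504*z^5 - 12.0402*z^4 + 5.3422*z^3 + 10.1657*z^2 - 6.7232*z - 1.9061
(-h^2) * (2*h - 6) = -2*h^3 + 6*h^2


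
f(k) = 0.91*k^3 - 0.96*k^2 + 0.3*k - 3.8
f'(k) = 2.73*k^2 - 1.92*k + 0.3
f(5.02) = 88.63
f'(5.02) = 59.46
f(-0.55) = -4.41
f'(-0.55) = 2.18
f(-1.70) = -11.56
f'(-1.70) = 11.45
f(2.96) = 12.28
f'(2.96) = 18.54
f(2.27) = 2.58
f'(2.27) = 10.01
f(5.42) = 114.51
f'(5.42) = 70.09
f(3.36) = 20.89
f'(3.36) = 24.67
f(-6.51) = -297.50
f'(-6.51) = 128.50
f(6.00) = 160.00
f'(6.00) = 87.06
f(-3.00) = -37.91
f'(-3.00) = 30.63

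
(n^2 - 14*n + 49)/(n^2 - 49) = (n - 7)/(n + 7)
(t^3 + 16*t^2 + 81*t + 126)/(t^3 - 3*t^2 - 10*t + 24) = (t^2 + 13*t + 42)/(t^2 - 6*t + 8)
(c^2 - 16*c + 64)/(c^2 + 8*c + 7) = (c^2 - 16*c + 64)/(c^2 + 8*c + 7)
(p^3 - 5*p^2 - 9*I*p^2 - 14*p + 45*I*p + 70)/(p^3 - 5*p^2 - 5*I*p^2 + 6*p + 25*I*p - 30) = (p^2 - 9*I*p - 14)/(p^2 - 5*I*p + 6)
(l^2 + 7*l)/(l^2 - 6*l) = (l + 7)/(l - 6)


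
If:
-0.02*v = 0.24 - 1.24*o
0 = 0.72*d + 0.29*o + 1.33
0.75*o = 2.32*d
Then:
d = -0.82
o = -2.54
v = -169.74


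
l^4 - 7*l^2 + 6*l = l*(l - 2)*(l - 1)*(l + 3)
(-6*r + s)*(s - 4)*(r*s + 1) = -6*r^2*s^2 + 24*r^2*s + r*s^3 - 4*r*s^2 - 6*r*s + 24*r + s^2 - 4*s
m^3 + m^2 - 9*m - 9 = (m - 3)*(m + 1)*(m + 3)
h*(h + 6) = h^2 + 6*h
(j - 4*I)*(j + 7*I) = j^2 + 3*I*j + 28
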